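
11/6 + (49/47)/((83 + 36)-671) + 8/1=255067/25944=9.83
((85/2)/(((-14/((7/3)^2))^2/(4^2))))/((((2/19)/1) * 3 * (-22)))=-79135/5346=-14.80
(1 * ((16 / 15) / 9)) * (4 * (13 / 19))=832 / 2565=0.32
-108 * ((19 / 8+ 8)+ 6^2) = -10017 / 2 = -5008.50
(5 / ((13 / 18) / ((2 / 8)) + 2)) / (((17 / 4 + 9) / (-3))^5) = -0.00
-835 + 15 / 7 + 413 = -2939 / 7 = -419.86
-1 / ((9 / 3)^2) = -0.11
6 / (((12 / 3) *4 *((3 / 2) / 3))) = 3 / 4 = 0.75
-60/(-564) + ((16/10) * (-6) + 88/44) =-1761/235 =-7.49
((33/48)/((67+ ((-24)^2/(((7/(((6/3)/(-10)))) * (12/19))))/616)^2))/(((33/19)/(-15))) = -689987375/521001014416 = -0.00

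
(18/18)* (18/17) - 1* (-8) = 154/17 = 9.06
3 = 3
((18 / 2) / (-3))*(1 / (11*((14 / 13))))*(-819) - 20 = 4123 / 22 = 187.41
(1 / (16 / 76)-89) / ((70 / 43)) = -14491 / 280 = -51.75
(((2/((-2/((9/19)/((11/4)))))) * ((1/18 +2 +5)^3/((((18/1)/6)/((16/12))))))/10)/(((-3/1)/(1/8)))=2048383/18283320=0.11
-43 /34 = -1.26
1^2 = 1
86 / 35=2.46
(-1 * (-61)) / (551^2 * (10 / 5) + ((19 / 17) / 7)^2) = 863821 / 8598587883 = 0.00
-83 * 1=-83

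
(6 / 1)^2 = 36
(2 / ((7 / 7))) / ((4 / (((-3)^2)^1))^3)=729 / 32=22.78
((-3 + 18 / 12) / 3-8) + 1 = -15 / 2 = -7.50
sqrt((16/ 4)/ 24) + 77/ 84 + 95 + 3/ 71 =sqrt(6)/ 6 + 81757/ 852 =96.37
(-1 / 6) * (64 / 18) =-0.59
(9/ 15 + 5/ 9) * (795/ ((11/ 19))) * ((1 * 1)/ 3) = 52364/ 99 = 528.93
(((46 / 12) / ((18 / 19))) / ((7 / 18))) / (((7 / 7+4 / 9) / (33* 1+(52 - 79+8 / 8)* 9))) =-263511 / 182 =-1447.86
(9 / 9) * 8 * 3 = 24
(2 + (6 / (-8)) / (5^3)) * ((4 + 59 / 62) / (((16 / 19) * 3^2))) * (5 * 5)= 5815501 / 178560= 32.57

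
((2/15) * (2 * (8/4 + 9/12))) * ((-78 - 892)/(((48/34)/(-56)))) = 253946/9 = 28216.22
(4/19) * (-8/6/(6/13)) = -104/171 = -0.61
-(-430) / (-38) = -215 / 19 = -11.32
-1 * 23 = -23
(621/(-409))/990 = -69/44990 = -0.00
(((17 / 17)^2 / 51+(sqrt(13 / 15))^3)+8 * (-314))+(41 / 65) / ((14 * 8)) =-932645989 / 371280+13 * sqrt(195) / 225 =-2511.17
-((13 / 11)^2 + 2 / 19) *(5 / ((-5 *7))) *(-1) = -3453 / 16093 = -0.21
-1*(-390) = 390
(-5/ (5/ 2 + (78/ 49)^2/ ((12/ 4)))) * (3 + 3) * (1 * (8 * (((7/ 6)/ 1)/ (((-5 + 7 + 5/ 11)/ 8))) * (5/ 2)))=-295803200/ 433647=-682.13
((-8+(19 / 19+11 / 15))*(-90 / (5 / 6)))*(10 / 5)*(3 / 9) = 451.20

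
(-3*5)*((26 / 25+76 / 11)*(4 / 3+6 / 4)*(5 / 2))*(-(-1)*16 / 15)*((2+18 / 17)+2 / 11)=-1766288 / 605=-2919.48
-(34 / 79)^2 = -1156 / 6241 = -0.19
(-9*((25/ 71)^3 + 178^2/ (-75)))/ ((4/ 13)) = 442216329711/ 35791100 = 12355.48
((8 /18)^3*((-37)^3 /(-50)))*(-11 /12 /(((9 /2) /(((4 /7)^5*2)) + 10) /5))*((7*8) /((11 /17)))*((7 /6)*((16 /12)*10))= -44243562266624 /3783525309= -11693.74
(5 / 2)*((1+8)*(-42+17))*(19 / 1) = -21375 / 2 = -10687.50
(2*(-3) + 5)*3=-3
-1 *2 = -2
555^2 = 308025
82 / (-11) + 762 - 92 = 7288 / 11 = 662.55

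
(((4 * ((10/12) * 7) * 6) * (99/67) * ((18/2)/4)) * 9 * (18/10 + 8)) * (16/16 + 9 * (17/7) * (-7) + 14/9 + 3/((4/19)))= -1498420539/268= -5591121.41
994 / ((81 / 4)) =3976 / 81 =49.09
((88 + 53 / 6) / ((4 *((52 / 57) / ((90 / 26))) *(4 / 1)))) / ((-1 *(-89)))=496755 / 1925248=0.26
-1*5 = -5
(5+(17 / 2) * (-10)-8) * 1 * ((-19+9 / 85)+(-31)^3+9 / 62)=6912284588 / 2635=2623257.91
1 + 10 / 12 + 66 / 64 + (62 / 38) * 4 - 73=-116023 / 1824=-63.61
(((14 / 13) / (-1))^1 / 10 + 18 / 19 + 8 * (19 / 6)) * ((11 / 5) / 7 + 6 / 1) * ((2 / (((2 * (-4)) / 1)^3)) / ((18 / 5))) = -235501 / 1313280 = -0.18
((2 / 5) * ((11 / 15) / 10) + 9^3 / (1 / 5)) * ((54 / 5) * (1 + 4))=196831.58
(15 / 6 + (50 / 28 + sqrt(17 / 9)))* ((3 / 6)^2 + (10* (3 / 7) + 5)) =89* sqrt(17) / 28 + 4005 / 98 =53.97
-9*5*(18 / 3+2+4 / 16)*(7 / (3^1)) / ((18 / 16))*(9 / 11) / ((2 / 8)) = -2520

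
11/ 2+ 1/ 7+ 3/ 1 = 121/ 14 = 8.64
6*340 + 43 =2083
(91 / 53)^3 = 753571 / 148877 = 5.06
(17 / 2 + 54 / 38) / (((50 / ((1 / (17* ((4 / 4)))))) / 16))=1508 / 8075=0.19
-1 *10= -10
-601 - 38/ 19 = -603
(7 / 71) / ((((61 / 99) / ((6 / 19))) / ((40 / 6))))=27720 / 82289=0.34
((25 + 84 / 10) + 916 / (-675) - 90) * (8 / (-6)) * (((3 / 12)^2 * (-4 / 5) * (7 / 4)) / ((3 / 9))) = -273847 / 13500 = -20.28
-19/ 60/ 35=-19/ 2100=-0.01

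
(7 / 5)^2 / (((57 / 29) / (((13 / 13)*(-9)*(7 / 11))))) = -29841 / 5225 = -5.71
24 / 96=1 / 4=0.25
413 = 413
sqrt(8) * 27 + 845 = 921.37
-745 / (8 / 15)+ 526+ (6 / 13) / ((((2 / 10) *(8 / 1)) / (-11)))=-90901 / 104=-874.05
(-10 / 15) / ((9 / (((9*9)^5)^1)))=-258280326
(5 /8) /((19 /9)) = 0.30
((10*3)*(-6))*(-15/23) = 2700/23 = 117.39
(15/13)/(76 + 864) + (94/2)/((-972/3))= -14237/98982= -0.14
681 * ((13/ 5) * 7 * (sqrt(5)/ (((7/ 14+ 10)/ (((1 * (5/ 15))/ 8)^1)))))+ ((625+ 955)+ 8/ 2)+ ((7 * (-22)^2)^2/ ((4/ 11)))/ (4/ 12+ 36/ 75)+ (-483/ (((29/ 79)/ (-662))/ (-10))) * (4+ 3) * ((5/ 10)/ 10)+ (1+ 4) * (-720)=2951 * sqrt(5)/ 60+ 63259479087/ 1769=35760132.07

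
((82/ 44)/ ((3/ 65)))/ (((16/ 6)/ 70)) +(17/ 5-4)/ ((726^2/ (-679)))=1862236733/ 1756920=1059.94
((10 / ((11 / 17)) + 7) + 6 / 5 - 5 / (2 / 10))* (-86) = 6364 / 55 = 115.71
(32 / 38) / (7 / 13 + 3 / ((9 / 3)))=0.55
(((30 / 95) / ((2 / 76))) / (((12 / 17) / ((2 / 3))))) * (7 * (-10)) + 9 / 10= -23773 / 30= -792.43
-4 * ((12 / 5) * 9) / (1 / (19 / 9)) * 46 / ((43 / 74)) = -3104448 / 215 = -14439.29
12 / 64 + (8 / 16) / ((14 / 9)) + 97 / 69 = 14797 / 7728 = 1.91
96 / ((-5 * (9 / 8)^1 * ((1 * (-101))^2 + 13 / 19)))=-608 / 363435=-0.00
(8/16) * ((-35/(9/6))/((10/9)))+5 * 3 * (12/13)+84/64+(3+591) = 124521/208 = 598.66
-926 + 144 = -782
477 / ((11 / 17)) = 8109 / 11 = 737.18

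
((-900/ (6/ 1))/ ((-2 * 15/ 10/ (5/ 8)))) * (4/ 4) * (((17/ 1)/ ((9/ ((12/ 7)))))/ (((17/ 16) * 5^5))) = 16/ 525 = 0.03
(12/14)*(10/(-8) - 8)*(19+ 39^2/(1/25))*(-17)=5127787.71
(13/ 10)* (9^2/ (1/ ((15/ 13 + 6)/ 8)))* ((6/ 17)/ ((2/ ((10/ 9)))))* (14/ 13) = 17577/ 884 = 19.88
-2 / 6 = -1 / 3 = -0.33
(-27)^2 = 729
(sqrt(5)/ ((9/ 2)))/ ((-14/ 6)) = -2 * sqrt(5)/ 21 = -0.21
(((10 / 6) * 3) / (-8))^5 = -3125 / 32768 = -0.10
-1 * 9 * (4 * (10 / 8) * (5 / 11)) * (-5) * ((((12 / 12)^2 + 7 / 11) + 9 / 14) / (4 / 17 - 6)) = -6712875 / 166012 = -40.44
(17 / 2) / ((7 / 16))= 136 / 7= 19.43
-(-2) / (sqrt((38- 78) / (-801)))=3 * sqrt(890) / 10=8.95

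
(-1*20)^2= 400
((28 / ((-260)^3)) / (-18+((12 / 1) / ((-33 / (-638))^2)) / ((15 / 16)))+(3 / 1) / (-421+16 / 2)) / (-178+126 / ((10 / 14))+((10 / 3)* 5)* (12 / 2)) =-188490305473 / 2553364956571520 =-0.00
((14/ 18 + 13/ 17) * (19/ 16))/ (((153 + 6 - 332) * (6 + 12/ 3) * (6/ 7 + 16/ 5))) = -7847/ 30068784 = -0.00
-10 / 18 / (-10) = 1 / 18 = 0.06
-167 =-167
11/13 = 0.85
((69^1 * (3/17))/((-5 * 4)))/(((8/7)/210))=-111.87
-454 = -454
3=3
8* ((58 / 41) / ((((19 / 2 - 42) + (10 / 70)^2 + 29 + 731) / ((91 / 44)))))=1034488 / 32154947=0.03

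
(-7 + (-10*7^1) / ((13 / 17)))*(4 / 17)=-5124 / 221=-23.19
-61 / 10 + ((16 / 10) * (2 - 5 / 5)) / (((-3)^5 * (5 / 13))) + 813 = 9803627 / 12150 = 806.88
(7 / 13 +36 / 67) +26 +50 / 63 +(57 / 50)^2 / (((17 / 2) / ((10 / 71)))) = 230908251502 / 8278963875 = 27.89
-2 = -2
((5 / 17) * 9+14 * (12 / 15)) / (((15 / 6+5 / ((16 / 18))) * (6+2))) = 1177 / 5525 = 0.21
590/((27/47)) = 27730/27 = 1027.04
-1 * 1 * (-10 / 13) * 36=360 / 13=27.69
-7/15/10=-7/150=-0.05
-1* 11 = -11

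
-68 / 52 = -17 / 13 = -1.31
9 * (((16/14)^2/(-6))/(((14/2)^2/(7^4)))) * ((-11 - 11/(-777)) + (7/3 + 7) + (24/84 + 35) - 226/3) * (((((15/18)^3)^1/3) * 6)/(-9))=-32401000/62937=-514.82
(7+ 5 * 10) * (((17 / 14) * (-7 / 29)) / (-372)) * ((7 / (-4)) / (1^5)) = -2261 / 28768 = -0.08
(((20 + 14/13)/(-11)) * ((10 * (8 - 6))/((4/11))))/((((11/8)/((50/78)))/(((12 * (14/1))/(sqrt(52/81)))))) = -69048000 * sqrt(13)/24167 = -10301.49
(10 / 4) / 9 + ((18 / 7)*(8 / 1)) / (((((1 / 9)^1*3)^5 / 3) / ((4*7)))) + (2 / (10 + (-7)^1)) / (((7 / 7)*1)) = 7558289 / 18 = 419904.94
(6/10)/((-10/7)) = -21/50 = -0.42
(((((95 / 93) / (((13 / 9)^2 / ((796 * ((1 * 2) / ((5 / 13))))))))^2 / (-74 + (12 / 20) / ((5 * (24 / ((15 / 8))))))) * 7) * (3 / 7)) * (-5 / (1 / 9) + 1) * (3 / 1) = 84521271405035520 / 3845357893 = 21980079.29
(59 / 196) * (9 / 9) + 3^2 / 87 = 2299 / 5684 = 0.40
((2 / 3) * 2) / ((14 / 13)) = 26 / 21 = 1.24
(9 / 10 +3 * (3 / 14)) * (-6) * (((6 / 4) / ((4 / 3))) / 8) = -729 / 560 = -1.30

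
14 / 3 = 4.67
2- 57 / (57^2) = 113 / 57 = 1.98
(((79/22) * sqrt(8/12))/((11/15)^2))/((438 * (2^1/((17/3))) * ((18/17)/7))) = 3995425 * sqrt(6)/41974416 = 0.23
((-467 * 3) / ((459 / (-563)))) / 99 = 262921 / 15147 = 17.36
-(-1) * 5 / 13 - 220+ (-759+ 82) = -11656 / 13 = -896.62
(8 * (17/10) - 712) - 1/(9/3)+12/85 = -178141/255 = -698.59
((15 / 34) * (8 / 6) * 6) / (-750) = -2 / 425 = -0.00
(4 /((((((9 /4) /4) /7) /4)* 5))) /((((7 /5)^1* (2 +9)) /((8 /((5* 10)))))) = 1024 /2475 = 0.41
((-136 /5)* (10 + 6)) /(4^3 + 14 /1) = -1088 /195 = -5.58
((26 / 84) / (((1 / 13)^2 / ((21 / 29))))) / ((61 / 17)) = 37349 / 3538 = 10.56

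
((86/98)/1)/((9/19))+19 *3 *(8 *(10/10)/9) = 23161/441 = 52.52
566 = 566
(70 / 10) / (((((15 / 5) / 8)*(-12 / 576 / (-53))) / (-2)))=-94976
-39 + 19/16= -605/16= -37.81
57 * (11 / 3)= 209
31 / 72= 0.43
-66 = -66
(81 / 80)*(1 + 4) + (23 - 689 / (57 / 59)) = -624823 / 912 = -685.11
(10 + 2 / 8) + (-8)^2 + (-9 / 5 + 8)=1609 / 20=80.45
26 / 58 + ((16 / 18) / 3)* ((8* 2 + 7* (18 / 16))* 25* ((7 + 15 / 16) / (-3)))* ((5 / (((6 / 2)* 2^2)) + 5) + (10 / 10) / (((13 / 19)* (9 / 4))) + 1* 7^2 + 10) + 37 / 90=-2677530332747 / 87946560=-30444.97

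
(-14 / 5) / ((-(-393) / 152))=-2128 / 1965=-1.08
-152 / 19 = -8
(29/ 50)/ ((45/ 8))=116/ 1125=0.10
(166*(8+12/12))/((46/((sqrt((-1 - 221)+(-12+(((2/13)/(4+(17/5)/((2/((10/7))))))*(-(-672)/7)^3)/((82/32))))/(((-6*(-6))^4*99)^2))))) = 83*sqrt(57021635190)/188309805705714401280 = 0.00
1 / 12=0.08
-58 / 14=-29 / 7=-4.14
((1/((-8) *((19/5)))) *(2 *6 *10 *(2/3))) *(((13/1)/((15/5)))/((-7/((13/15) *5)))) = 8450/1197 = 7.06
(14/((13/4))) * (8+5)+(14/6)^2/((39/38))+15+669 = 261602/351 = 745.30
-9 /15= -3 /5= -0.60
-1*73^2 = -5329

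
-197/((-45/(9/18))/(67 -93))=-2561/45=-56.91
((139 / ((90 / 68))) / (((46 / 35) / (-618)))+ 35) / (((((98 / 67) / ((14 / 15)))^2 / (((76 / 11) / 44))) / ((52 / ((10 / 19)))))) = -20495248359482 / 65748375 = -311722.51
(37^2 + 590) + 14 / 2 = 1966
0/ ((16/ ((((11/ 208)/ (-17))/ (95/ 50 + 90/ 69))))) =0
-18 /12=-3 /2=-1.50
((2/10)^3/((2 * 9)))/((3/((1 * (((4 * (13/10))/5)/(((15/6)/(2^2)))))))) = 104/421875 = 0.00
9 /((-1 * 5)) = -1.80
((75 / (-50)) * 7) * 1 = -21 / 2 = -10.50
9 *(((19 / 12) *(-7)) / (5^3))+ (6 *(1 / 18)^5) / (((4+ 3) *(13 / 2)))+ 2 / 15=-1190519569 / 1791153000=-0.66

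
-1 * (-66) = 66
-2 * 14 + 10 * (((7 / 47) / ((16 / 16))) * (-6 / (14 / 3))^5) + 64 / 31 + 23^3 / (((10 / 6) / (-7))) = -894374322189 / 17491285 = -51132.57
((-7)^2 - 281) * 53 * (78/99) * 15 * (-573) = 915929040/11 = 83266276.36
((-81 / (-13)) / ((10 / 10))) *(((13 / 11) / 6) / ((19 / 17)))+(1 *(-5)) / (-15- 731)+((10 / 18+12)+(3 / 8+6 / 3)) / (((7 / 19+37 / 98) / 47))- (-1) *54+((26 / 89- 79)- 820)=33686541951719 / 346936402692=97.10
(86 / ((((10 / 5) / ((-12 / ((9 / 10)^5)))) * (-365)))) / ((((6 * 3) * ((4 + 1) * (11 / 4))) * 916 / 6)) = 688000 / 10858343463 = 0.00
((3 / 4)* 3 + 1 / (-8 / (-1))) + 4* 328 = 1314.38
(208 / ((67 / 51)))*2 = 21216 / 67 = 316.66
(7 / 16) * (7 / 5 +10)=399 / 80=4.99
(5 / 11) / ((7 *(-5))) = -1 / 77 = -0.01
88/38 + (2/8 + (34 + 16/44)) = 30873/836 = 36.93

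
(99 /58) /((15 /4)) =66 /145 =0.46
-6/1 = -6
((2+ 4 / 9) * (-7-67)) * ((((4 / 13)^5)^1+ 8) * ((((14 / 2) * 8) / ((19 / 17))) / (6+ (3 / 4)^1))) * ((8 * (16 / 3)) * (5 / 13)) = -1309921428766720 / 7428459051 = -176338.24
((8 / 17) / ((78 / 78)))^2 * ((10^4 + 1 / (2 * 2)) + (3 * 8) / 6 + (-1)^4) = 640336 / 289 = 2215.70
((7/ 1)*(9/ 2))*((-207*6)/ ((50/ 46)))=-899829/ 25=-35993.16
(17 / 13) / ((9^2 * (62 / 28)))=0.01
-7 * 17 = -119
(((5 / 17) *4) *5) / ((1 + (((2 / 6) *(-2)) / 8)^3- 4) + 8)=172800 / 146863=1.18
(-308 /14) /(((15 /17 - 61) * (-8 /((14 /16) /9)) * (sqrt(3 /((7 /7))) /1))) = -187 * sqrt(3) /126144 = -0.00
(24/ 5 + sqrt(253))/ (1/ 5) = 24 + 5 *sqrt(253) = 103.53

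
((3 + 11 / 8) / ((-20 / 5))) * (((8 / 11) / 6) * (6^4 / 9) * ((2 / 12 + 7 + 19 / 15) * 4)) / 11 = -644 / 11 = -58.55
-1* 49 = -49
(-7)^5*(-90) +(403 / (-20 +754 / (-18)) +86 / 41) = 34543830505 / 22837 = 1512625.59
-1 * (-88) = 88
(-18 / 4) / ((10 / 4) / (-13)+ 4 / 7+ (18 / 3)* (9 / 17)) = -4641 / 3667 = -1.27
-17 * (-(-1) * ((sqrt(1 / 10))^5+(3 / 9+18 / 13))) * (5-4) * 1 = -1139 / 39-17 * sqrt(10) / 1000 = -29.26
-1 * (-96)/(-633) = -32/211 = -0.15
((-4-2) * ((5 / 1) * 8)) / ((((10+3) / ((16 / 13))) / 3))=-11520 / 169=-68.17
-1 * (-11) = 11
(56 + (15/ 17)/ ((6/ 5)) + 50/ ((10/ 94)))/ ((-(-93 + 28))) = 17909/ 2210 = 8.10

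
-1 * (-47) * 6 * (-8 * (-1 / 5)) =2256 / 5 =451.20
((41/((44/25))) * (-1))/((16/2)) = -1025/352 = -2.91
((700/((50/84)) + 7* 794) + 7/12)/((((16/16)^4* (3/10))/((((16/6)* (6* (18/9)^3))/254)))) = 12930400/1143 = 11312.69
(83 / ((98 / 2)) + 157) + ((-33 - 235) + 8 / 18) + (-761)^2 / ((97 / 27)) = 6890936971 / 42777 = 161089.77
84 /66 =14 /11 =1.27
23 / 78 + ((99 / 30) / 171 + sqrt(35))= 388 / 1235 + sqrt(35)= 6.23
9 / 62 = 0.15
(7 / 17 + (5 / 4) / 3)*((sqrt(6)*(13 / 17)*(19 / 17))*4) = 41743*sqrt(6) / 14739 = 6.94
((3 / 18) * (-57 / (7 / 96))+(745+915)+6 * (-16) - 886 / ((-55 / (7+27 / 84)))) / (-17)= -238955 / 2618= -91.27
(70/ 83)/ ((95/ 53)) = 742/ 1577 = 0.47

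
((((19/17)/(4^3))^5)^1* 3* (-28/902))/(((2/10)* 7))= -37141485/343788245047312384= -0.00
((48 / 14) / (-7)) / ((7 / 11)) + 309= 105723 / 343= 308.23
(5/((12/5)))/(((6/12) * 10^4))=1/2400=0.00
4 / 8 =1 / 2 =0.50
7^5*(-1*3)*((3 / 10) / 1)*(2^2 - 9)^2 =-378157.50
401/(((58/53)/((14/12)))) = 427.50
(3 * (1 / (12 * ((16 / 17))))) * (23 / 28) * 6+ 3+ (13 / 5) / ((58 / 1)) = 565669 / 129920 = 4.35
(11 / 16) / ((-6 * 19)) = -11 / 1824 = -0.01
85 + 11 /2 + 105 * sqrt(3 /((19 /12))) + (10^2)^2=630 * sqrt(19) /19 + 20181 /2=10235.03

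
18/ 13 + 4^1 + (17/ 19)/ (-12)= 15739/ 2964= 5.31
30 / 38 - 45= -840 / 19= -44.21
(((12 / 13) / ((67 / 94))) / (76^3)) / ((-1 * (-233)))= 141 / 11135888296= 0.00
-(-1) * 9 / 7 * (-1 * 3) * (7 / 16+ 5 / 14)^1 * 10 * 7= -12015 / 56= -214.55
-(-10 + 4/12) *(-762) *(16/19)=-117856/19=-6202.95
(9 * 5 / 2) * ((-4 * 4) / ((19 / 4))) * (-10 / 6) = 2400 / 19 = 126.32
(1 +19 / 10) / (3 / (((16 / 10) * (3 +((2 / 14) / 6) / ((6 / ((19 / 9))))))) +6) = 197867 / 451905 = 0.44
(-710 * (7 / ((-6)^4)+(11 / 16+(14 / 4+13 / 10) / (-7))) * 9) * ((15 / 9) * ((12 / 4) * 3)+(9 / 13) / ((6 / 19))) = -1724377 / 2184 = -789.55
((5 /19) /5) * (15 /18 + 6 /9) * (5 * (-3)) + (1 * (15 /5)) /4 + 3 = 195 /76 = 2.57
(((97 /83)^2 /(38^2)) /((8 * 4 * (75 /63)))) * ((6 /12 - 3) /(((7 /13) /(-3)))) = 1100853 /3183269120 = 0.00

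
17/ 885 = 0.02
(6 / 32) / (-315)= -1 / 1680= -0.00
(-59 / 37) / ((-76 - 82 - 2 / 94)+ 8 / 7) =19411 / 1909681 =0.01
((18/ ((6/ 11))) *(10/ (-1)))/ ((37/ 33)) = -10890/ 37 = -294.32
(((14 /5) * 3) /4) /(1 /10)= 21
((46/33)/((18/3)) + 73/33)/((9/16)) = 4.35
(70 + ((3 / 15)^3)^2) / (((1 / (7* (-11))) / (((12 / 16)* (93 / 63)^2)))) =-11562041821 / 1312500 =-8809.17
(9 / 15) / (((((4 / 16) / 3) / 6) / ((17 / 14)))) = 1836 / 35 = 52.46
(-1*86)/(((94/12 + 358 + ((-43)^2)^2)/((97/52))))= -12513/266695013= -0.00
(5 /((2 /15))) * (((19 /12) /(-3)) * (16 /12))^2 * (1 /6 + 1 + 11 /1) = 658825 /2916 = 225.93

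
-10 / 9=-1.11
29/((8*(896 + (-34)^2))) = 29/16416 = 0.00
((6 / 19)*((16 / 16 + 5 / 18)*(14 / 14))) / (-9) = -23 / 513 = -0.04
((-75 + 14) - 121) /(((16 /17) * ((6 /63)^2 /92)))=-15691221 /8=-1961402.62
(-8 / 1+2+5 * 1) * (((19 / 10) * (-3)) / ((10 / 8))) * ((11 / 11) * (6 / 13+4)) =20.34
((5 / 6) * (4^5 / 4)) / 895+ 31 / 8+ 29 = 142255 / 4296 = 33.11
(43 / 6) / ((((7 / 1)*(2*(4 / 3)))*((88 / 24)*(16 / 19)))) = 2451 / 19712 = 0.12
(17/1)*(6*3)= 306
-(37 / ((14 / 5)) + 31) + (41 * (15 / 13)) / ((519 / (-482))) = -2775471 / 31486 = -88.15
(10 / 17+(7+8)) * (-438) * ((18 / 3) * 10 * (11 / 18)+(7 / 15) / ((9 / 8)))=-38736428 / 153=-253179.27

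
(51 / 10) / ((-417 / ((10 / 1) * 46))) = -782 / 139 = -5.63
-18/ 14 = -9/ 7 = -1.29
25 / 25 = 1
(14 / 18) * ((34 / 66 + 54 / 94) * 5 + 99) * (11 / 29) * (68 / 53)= 77111524 / 1950453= 39.54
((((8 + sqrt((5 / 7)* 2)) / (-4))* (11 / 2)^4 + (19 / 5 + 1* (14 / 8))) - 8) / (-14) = 150.43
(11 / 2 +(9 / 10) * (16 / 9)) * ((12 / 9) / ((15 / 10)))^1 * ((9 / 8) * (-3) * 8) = -852 / 5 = -170.40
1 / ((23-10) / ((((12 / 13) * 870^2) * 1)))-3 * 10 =9077730 / 169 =53714.38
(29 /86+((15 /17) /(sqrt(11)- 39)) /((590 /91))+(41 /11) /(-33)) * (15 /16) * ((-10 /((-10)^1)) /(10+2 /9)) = 93933319563 /4639802638592- 7371 * sqrt(11) /891755264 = 0.02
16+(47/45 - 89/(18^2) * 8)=6013/405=14.85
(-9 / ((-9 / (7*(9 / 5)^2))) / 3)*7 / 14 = 189 / 50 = 3.78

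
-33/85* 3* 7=-693/85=-8.15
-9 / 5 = -1.80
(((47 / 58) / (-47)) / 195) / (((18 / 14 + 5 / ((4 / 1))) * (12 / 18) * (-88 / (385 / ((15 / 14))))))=343 / 1606020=0.00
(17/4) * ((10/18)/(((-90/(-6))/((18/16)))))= 17/96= 0.18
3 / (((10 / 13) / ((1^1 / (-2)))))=-39 / 20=-1.95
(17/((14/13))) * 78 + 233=10250/7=1464.29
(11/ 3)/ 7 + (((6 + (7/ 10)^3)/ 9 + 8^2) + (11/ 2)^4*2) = 29851819/ 15750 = 1895.35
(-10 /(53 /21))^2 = 44100 /2809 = 15.70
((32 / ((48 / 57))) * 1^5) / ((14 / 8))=152 / 7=21.71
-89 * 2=-178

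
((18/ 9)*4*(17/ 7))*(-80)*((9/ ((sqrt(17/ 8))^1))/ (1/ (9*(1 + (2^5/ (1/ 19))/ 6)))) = -10609920*sqrt(34)/ 7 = -8837990.45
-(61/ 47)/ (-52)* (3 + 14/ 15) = 3599/ 36660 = 0.10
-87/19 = -4.58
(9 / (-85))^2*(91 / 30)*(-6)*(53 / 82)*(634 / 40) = -123840171 / 59245000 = -2.09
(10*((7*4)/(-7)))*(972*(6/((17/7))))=-1632960/17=-96056.47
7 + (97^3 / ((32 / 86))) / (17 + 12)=39248187 / 464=84586.61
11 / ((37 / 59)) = 649 / 37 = 17.54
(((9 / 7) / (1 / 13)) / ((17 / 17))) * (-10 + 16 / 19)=-20358 / 133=-153.07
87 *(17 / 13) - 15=1284 / 13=98.77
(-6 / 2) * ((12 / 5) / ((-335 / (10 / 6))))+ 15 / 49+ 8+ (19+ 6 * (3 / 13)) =6130104 / 213395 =28.73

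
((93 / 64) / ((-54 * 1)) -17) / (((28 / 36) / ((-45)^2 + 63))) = -5119515 / 112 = -45709.96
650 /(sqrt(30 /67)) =65 * sqrt(2010) /3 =971.38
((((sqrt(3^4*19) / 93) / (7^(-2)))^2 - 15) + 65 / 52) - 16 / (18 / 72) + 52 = 1543301 / 3844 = 401.48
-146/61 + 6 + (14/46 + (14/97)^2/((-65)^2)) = 218125123163/55773494075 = 3.91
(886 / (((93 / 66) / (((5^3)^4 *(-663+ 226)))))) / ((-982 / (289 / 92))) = 214592591996.15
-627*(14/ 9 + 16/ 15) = -24662/ 15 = -1644.13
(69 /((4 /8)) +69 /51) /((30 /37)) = 87653 /510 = 171.87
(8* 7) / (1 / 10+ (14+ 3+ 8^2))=560 / 811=0.69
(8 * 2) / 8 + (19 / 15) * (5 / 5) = 49 / 15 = 3.27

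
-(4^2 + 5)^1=-21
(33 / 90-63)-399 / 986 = -466166 / 7395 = -63.04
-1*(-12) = 12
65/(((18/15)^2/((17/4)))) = 27625/144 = 191.84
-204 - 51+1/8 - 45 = -2399/8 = -299.88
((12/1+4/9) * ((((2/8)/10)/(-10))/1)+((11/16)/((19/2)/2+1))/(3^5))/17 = -0.00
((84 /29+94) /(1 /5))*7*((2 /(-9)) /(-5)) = 150.73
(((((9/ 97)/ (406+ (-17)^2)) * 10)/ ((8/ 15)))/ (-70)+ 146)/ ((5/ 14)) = 110236981/ 269660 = 408.80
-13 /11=-1.18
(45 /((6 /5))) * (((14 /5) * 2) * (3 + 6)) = 1890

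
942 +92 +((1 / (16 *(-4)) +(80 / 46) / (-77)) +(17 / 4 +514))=175933893 / 113344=1552.21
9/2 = 4.50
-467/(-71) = 467/71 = 6.58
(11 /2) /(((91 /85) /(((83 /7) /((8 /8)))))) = 77605 /1274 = 60.91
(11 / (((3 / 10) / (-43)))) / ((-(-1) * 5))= -946 / 3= -315.33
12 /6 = 2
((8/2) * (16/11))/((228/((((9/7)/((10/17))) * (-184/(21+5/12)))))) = -900864/1879955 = -0.48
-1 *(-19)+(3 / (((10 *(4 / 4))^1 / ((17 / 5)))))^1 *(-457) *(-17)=397169 / 50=7943.38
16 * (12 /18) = 32 /3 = 10.67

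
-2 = -2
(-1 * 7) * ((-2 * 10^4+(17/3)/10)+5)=4198831/30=139961.03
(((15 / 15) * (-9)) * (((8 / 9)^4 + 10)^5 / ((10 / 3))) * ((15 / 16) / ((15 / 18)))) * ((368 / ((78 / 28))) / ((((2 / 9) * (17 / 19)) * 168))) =-6915107046879052183171828 / 4252681333414975095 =-1626058.13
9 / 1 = 9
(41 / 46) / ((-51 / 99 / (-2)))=1353 / 391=3.46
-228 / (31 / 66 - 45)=15048 / 2939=5.12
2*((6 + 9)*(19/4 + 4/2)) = 405/2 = 202.50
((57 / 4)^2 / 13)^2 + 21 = 11464545 / 43264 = 264.99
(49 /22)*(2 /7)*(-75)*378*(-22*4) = 1587600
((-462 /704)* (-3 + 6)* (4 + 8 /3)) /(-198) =35 /528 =0.07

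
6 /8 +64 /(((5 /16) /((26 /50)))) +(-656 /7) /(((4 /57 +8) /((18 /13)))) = 95406539 /1046500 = 91.17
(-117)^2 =13689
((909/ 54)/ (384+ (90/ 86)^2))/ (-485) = -186749/ 2072039310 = -0.00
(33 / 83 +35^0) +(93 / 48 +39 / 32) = 12095 / 2656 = 4.55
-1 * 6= -6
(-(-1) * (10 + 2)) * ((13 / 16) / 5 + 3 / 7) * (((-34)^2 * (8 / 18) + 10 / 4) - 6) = 608047 / 168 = 3619.33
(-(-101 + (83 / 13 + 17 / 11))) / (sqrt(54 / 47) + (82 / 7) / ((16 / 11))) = 1436200808 / 122076539 - 125211072 * sqrt(282) / 1342841929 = 10.20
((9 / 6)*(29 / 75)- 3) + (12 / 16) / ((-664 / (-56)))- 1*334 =-2791761 / 8300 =-336.36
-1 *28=-28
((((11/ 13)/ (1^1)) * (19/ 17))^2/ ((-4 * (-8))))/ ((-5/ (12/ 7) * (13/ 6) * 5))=-393129/ 444453100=-0.00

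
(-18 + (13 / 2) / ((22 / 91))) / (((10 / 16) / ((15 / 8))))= 1173 / 44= 26.66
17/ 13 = 1.31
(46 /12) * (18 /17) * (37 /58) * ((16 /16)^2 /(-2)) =-2553 /1972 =-1.29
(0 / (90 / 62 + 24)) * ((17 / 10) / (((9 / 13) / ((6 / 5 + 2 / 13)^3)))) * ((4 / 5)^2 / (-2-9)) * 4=0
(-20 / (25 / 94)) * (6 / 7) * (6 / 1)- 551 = -32821 / 35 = -937.74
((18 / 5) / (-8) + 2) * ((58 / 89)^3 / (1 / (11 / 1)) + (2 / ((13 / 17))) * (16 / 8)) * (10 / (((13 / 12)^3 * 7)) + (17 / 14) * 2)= 32108278714773 / 704711686315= 45.56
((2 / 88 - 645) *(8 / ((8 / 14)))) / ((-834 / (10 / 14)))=141895 / 18348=7.73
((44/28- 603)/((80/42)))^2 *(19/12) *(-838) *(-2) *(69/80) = 292080229407/1280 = 228187679.22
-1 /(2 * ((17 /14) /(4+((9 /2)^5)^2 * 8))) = -24407494391 /2176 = -11216679.41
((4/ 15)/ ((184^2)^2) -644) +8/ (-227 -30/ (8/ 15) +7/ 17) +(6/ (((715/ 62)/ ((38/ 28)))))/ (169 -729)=-621779286325745483543/ 965451492983577600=-644.03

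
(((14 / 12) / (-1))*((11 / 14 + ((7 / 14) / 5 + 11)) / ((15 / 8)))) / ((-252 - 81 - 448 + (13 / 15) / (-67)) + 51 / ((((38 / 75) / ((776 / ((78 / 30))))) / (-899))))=13768768 / 50284338916845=0.00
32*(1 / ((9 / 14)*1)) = 448 / 9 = 49.78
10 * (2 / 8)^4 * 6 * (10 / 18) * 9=75 / 64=1.17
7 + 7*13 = 98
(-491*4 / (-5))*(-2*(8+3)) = -43208 / 5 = -8641.60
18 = 18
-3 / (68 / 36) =-27 / 17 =-1.59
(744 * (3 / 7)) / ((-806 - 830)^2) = 279 / 2341934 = 0.00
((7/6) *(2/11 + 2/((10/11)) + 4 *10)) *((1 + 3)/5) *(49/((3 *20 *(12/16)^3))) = 2842784/37125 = 76.57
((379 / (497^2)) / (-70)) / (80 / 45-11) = 3411 / 1435122290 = 0.00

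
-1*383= -383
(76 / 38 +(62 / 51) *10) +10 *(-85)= -42628 / 51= -835.84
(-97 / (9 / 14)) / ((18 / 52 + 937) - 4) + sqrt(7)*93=-35308 / 218403 + 93*sqrt(7)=245.89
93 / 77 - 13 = -11.79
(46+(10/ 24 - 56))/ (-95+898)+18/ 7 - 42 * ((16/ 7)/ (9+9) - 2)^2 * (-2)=25778477/ 86724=297.25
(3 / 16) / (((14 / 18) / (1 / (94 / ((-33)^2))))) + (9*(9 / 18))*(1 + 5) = 29.79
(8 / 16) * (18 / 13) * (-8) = -72 / 13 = -5.54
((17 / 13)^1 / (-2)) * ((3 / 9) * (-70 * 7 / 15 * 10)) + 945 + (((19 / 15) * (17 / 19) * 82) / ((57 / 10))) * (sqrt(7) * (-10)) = 118895 / 117-27880 * sqrt(7) / 171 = 584.83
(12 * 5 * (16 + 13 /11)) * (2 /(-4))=-515.45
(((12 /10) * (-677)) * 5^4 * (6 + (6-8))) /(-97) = 2031000 /97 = 20938.14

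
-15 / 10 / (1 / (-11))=33 / 2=16.50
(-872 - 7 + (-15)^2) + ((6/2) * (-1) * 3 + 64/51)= -33749/51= -661.75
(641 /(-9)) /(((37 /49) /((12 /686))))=-1282 /777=-1.65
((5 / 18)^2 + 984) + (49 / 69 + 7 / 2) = 7364717 / 7452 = 988.29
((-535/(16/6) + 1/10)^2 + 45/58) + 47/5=1866228949/46400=40220.45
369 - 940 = -571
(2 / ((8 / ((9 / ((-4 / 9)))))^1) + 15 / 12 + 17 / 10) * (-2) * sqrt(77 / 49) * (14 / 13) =13 * sqrt(77) / 20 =5.70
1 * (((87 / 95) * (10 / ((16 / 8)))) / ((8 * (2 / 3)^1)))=261 / 304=0.86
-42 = -42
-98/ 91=-14/ 13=-1.08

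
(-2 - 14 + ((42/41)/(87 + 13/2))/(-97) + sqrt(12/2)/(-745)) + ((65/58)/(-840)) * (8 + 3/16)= -1856409997669/115945648896 - sqrt(6)/745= -16.01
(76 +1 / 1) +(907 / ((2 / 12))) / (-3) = -1737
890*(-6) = -5340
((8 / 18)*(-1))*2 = -8 / 9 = -0.89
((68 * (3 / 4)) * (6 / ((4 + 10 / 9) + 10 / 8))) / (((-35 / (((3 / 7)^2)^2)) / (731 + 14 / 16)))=-130609827 / 3848803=-33.94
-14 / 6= -7 / 3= -2.33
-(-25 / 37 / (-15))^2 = -25 / 12321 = -0.00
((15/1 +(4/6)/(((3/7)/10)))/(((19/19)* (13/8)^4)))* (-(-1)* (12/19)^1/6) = 2252800/4883931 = 0.46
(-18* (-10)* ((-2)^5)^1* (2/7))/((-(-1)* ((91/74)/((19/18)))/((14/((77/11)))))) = -1799680/637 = -2825.24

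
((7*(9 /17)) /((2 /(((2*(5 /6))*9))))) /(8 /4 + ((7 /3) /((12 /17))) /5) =85050 /8143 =10.44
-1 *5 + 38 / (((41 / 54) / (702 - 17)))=1405415 / 41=34278.41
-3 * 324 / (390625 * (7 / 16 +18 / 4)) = -15552 / 30859375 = -0.00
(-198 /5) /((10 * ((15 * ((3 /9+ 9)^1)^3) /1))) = -891 /2744000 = -0.00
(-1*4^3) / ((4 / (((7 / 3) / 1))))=-112 / 3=-37.33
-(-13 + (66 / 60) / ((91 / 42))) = 812 / 65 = 12.49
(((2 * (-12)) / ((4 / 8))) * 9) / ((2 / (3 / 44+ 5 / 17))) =-14634 / 187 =-78.26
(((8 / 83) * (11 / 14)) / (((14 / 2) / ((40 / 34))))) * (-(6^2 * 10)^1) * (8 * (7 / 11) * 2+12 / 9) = -3648000 / 69139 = -52.76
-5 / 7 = -0.71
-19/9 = -2.11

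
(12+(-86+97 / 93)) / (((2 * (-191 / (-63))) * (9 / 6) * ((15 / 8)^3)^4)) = -652766309515264 / 153645613330078125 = -0.00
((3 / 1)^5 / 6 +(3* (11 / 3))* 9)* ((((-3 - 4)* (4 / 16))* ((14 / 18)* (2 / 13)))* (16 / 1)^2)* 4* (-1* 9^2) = 31497984 / 13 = 2422921.85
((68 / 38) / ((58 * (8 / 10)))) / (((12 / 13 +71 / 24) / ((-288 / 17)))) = -112320 / 667261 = -0.17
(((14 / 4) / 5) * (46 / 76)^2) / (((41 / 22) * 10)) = 40733 / 2960200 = 0.01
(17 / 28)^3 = 4913 / 21952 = 0.22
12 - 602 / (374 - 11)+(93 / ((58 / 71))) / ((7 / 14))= 2505755 / 10527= 238.03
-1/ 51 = -0.02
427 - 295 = 132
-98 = -98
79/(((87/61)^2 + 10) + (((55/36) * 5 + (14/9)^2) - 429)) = -95242716/490568981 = -0.19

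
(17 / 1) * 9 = 153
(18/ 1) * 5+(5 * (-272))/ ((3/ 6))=-2630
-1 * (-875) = 875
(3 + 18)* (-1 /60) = -0.35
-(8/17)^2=-64/289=-0.22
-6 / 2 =-3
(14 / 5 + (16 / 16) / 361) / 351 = 0.01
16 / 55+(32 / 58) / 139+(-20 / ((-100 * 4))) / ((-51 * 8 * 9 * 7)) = 1344330895 / 4558964256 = 0.29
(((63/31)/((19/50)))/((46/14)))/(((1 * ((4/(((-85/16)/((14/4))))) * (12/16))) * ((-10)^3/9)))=3213/433504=0.01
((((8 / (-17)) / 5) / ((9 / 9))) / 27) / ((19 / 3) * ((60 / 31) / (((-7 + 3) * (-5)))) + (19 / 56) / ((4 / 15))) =-55552 / 30043845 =-0.00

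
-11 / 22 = -0.50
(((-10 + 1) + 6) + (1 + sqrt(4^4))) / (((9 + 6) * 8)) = 0.12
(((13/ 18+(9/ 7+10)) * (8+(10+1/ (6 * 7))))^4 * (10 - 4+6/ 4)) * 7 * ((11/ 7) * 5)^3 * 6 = 1431519614056838270150768181875/ 4270049530419456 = 335246606358736.33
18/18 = 1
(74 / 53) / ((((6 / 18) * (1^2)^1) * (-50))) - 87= -115386 / 1325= -87.08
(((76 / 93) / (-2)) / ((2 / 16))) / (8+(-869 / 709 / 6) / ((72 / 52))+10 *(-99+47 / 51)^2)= -2242436544 / 65995147008481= -0.00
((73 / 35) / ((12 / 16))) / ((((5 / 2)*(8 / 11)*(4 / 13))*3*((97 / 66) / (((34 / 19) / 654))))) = 1952093 / 632794050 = 0.00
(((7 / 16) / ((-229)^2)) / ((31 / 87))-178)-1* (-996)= 21276782657 / 26010736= 818.00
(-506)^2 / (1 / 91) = 23299276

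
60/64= 15/16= 0.94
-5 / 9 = -0.56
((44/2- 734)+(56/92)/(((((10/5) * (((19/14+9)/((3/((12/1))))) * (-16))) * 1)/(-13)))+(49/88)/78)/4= -32596810457/183131520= -178.00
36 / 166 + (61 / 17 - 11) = -10152 / 1411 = -7.19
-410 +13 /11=-4497 /11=-408.82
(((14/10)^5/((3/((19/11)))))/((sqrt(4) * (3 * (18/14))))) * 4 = 1.61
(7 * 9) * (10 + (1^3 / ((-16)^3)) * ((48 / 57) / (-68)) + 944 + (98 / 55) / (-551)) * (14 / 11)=221946683464611 / 2901521920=76493.20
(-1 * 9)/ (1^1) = -9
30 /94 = 15 /47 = 0.32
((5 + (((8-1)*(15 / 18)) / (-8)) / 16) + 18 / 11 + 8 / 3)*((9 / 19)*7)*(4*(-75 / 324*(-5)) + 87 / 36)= 138869563 / 642048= 216.29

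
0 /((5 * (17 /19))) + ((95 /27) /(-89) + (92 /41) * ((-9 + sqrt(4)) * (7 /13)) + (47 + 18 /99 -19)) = 277330741 /14088789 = 19.68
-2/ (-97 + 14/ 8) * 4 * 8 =256/ 381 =0.67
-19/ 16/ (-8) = 19/ 128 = 0.15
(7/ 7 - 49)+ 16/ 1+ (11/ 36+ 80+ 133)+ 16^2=15743/ 36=437.31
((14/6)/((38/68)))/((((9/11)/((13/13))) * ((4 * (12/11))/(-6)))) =-14399/2052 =-7.02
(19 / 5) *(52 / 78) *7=266 / 15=17.73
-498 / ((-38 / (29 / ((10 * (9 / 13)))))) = 31291 / 570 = 54.90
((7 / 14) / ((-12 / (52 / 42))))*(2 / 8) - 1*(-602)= 606803 / 1008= 601.99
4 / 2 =2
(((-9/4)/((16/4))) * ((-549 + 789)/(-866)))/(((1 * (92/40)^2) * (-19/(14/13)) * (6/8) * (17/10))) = -1260000/961810343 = -0.00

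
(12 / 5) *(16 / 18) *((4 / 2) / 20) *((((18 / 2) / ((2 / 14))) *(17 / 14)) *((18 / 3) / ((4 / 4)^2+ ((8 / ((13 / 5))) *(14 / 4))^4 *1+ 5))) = 34958664 / 4804142075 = 0.01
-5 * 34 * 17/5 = -578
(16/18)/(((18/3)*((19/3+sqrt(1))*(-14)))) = -1/693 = -0.00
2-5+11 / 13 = -28 / 13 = -2.15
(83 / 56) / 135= 83 / 7560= 0.01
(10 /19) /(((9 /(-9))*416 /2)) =-5 /1976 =-0.00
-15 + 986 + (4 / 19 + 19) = 18814 / 19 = 990.21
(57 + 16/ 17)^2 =970225/ 289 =3357.18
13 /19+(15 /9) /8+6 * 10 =27767 /456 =60.89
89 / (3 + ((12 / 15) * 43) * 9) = 445 / 1563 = 0.28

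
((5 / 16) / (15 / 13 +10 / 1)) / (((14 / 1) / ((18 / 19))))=117 / 61712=0.00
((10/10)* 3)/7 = 3/7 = 0.43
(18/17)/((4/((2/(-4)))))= -9/68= -0.13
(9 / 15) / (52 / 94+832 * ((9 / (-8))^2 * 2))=141 / 495040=0.00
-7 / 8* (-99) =693 / 8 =86.62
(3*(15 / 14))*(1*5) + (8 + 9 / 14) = 173 / 7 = 24.71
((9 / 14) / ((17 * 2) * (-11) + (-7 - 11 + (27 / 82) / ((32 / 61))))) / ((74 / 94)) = -0.00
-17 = -17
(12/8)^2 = 9/4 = 2.25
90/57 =30/19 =1.58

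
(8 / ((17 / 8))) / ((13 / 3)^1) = 192 / 221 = 0.87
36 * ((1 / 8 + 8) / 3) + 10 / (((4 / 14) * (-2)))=80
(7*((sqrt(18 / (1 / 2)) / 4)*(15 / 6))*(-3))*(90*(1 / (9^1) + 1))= -7875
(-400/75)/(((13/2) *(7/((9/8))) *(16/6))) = -9/182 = -0.05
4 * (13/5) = 52/5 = 10.40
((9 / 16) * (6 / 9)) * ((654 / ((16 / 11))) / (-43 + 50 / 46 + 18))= -22563 / 3200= -7.05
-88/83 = -1.06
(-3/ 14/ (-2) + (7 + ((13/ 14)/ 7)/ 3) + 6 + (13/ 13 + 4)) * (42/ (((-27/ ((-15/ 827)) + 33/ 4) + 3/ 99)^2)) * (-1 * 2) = -4649158800/ 6832191936367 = -0.00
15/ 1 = 15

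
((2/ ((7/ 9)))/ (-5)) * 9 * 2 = -324/ 35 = -9.26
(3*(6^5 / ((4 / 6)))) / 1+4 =34996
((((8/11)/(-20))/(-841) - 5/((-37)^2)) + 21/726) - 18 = -25040676919/1393108090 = -17.97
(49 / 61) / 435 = 49 / 26535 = 0.00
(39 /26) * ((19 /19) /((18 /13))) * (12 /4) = 13 /4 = 3.25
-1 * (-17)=17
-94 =-94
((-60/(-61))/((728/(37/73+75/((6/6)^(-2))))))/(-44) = -795/342881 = -0.00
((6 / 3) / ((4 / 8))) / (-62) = -2 / 31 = -0.06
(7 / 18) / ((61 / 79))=553 / 1098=0.50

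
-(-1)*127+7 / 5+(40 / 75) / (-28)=2696 / 21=128.38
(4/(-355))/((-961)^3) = 4/315063806755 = 0.00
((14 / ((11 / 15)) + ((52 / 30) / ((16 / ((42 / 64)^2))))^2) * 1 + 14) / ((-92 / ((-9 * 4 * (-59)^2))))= 19133586283692699 / 424463564800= 45077.10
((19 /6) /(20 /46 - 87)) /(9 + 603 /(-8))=1748 /3171663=0.00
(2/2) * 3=3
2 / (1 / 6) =12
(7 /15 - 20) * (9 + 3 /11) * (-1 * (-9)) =-89658 /55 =-1630.15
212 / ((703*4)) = 53 / 703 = 0.08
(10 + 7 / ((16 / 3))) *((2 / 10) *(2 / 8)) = 181 / 320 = 0.57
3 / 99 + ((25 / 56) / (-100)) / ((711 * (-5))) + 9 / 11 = 7432331 / 8759520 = 0.85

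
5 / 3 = 1.67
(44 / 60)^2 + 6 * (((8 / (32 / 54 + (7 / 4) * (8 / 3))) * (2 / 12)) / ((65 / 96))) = 578243 / 207675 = 2.78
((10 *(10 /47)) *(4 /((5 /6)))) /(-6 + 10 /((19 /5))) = -285 /94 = -3.03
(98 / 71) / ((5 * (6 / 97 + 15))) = 9506 / 518655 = 0.02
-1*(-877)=877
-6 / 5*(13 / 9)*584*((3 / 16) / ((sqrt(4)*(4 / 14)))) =-6643 / 20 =-332.15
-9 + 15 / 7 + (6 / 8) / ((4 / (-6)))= -447 / 56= -7.98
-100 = -100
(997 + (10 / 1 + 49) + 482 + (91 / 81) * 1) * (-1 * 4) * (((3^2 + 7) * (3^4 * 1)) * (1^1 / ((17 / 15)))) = -7040131.76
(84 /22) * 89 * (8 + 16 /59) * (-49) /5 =-89383056 /3245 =-27544.86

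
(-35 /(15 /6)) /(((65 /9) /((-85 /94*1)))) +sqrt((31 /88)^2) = 113189 /53768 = 2.11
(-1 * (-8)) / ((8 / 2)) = 2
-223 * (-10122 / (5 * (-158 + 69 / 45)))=-2885.22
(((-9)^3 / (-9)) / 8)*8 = 81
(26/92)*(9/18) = 13/92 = 0.14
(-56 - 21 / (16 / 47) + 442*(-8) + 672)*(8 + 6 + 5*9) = -2814713 / 16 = -175919.56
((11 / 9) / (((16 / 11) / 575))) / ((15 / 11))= 153065 / 432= 354.32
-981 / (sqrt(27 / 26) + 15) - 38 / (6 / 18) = -116268 / 647 + 327*sqrt(78) / 647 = -175.24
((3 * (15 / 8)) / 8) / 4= 45 / 256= 0.18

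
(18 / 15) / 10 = 3 / 25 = 0.12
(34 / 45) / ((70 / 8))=136 / 1575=0.09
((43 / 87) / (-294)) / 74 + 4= 7571045 / 1892772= 4.00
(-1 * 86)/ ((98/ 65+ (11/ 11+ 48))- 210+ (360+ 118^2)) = -130/ 21351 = -0.01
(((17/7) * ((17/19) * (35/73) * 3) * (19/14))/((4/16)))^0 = 1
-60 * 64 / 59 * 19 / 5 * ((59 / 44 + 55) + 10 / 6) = -9310912 / 649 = -14346.55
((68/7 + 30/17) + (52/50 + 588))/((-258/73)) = -65208856/383775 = -169.91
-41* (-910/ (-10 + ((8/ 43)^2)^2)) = -1555554455/ 416877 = -3731.45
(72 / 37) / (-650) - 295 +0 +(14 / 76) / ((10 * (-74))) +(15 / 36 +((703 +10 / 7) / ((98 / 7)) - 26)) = -72617994419 / 268686600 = -270.27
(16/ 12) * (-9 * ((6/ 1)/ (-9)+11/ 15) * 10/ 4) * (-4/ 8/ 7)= 1/ 7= 0.14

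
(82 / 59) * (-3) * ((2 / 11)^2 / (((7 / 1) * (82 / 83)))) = -996 / 49973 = -0.02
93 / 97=0.96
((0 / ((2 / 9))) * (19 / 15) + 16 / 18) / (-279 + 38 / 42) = -7 / 2190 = -0.00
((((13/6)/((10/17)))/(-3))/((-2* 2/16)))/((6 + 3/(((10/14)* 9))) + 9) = 221/696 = 0.32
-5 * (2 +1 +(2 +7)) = -60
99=99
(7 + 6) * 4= 52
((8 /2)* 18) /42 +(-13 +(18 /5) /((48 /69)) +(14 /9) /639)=-9836041 /1610280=-6.11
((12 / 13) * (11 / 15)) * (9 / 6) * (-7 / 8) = -231 / 260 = -0.89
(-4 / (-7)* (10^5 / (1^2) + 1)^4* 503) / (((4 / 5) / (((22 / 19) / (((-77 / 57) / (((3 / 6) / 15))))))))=-50302012030180201200503 / 49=-1026571674085310228581.69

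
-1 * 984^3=-952763904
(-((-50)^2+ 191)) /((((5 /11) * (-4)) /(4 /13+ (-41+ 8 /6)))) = -233013 /4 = -58253.25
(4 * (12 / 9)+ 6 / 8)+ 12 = 18.08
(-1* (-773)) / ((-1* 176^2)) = -0.02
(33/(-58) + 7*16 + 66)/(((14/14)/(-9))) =-92619/58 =-1596.88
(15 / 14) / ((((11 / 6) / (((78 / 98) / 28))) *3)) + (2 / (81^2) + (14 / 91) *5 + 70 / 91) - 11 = -85202381783 / 9010693692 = -9.46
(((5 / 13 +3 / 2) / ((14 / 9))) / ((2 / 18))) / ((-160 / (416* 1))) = -567 / 20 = -28.35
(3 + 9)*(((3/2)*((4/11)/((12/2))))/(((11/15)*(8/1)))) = 45/242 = 0.19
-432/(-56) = 54/7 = 7.71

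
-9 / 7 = -1.29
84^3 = 592704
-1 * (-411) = 411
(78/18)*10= 130/3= 43.33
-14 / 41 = -0.34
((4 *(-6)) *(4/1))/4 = -24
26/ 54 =13/ 27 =0.48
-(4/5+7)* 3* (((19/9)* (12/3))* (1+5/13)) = -273.60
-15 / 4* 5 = -75 / 4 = -18.75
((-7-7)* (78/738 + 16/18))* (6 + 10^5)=-513830828/369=-1392495.47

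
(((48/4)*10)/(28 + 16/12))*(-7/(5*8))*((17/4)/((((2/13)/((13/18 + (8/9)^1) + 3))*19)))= -128401/26752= -4.80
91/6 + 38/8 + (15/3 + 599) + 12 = 635.92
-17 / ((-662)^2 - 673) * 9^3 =-1377 / 48619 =-0.03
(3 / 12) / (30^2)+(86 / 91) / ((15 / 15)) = 309691 / 327600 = 0.95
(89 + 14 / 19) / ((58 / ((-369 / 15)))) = -41943 / 1102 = -38.06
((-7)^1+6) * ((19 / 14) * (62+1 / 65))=-76589 / 910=-84.16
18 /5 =3.60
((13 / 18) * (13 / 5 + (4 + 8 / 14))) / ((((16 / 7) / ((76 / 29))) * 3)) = 61997 / 31320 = 1.98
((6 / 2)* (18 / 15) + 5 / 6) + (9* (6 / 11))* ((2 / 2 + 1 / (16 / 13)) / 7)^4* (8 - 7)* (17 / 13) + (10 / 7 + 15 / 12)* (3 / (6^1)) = 979056539381 / 168759951360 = 5.80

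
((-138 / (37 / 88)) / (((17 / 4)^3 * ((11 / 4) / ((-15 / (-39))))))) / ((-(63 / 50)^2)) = 1177600000 / 3126451419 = 0.38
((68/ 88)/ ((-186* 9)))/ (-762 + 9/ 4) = 17/ 27980073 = 0.00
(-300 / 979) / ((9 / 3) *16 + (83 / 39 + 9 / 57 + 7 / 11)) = -222300 / 36941141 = -0.01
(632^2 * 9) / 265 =3594816 / 265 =13565.34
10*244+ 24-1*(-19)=2483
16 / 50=8 / 25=0.32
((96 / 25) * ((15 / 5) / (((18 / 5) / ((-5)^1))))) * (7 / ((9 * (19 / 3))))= -112 / 57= -1.96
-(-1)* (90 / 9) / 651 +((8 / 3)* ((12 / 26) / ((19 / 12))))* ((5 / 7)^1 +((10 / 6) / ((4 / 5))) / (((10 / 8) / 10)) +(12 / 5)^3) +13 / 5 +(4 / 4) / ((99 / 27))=461657872 / 17007375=27.14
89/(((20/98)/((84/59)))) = 183162/295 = 620.89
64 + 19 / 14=915 / 14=65.36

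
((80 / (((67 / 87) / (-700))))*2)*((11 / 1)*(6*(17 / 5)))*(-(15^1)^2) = 491974560000 / 67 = 7342903880.60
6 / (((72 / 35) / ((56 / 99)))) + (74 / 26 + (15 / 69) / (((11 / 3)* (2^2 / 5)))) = 1623353 / 355212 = 4.57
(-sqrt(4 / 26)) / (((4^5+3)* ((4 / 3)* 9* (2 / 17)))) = -0.00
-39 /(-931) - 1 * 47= -43718 /931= -46.96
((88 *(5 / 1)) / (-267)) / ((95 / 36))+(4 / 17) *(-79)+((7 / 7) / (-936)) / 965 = -498866706667 / 25965440280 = -19.21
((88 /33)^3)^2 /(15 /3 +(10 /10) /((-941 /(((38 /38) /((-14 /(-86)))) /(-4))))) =6906970112 /96069807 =71.90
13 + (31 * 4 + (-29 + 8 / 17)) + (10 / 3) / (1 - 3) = 5447 / 51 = 106.80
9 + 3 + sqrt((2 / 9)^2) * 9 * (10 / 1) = 32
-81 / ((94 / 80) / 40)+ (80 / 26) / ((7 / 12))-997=-16035209 / 4277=-3749.17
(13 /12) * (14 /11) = 91 /66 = 1.38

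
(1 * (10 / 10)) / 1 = 1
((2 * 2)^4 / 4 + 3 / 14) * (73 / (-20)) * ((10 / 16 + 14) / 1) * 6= -23035077 / 1120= -20567.03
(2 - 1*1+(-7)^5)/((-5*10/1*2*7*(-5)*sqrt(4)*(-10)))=8403/35000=0.24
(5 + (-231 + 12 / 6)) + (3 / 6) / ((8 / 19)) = -3565 / 16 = -222.81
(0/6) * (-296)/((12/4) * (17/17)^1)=0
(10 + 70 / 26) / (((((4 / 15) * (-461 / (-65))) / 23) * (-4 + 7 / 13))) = -82225 / 1844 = -44.59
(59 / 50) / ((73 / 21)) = 1239 / 3650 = 0.34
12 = 12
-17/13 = -1.31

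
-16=-16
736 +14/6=2215/3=738.33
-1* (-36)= 36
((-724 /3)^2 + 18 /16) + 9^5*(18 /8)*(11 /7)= 134579741 /504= 267023.30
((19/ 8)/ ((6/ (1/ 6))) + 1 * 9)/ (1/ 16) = 2611/ 18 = 145.06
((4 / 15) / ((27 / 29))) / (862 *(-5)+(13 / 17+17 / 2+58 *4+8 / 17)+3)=-3944 / 55978695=-0.00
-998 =-998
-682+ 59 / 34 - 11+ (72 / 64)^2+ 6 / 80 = -3753187 / 5440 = -689.92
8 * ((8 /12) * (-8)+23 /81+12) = 4504 /81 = 55.60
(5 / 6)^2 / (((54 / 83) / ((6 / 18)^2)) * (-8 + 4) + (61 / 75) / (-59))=-3060625 / 103287156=-0.03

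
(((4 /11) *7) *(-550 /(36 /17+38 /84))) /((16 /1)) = -34.05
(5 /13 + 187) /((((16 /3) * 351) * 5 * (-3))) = -203 /30420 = -0.01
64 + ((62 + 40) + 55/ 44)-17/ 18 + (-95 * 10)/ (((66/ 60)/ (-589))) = 508848.12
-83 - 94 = -177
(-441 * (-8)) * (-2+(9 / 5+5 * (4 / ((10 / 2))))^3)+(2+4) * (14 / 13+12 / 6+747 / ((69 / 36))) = 25551644208 / 37375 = 683656.03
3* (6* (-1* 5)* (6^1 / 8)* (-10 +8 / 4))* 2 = 1080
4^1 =4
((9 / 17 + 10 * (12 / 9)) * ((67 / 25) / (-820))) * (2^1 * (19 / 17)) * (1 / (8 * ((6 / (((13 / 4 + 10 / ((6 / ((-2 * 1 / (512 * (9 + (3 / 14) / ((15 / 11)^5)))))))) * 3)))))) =-705812137187353 / 34317613512192000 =-0.02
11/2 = 5.50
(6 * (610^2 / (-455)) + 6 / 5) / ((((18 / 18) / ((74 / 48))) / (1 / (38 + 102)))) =-13764333 / 254800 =-54.02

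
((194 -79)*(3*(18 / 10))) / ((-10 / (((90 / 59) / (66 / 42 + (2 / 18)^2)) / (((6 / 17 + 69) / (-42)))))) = 125702199 / 3470321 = 36.22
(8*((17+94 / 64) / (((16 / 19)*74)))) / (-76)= -591 / 18944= -0.03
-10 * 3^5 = -2430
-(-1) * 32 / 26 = 16 / 13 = 1.23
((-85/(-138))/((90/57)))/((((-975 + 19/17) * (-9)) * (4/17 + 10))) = 93347/21467304288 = 0.00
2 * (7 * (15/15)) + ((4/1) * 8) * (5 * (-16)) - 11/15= -38201/15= -2546.73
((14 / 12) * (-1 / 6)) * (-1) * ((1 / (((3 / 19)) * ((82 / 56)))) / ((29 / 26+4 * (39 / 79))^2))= 3927810796 / 44594840763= 0.09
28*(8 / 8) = 28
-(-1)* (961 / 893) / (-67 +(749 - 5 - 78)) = 961 / 534907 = 0.00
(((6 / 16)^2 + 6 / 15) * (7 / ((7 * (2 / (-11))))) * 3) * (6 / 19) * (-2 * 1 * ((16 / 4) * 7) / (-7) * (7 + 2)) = -154143 / 760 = -202.82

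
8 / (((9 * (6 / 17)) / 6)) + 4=172 / 9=19.11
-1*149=-149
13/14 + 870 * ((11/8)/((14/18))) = 43091/28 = 1538.96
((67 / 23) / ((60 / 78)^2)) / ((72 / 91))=1030393 / 165600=6.22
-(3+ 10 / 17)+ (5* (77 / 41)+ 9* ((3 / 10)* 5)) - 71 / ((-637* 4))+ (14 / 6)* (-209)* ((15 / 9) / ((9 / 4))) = -49183823155 / 143852436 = -341.90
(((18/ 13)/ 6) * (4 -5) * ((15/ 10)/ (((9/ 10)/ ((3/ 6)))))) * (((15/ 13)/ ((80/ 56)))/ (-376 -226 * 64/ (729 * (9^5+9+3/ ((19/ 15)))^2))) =16295270867307/ 39446350171726496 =0.00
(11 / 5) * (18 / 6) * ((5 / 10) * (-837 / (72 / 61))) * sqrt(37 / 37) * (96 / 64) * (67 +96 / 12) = -8424405 / 32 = -263262.66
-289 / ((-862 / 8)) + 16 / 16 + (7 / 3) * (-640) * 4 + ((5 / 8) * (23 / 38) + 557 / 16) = -1166335111 / 196536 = -5934.46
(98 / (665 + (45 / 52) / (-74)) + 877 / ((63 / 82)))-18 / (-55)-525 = 9041878457 / 14655375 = 616.97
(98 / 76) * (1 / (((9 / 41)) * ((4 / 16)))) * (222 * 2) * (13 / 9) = 7730632 / 513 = 15069.46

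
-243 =-243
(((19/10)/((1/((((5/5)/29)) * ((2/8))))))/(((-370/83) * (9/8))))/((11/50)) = -1577/106227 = -0.01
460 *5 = 2300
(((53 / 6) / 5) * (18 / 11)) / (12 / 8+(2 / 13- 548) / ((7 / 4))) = -9646 / 1039555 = -0.01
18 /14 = 9 /7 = 1.29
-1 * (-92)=92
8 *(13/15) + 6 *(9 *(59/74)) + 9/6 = 57151/1110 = 51.49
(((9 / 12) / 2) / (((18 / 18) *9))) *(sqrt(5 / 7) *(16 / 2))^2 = 40 / 21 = 1.90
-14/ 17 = -0.82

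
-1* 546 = -546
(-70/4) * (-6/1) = 105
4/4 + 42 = 43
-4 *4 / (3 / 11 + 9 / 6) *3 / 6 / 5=-176 / 195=-0.90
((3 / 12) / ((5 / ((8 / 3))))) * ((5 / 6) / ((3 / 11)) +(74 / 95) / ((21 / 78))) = 71207 / 89775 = 0.79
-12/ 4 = -3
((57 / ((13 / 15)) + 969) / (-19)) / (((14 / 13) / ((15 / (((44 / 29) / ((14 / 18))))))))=-8555 / 22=-388.86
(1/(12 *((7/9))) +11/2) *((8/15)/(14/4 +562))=628/118755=0.01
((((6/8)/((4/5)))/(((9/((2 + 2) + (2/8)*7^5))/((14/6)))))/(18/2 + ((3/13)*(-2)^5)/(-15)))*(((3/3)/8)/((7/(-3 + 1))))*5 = -27337375/1421568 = -19.23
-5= -5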